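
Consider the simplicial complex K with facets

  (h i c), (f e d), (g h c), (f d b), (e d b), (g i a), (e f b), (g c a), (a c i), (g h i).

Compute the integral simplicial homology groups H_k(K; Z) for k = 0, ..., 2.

H_0 = Z^2,  H_1 = 0,  H_2 = Z^2.

Fix the vertex order a < b < c < d < e < f < g < h < i and write every simplex with vertices in increasing order. Then dim K = 2 and the simplices of K are:

  0-simplices (9): a, b, c, d, e, f, g, h, i
  1-simplices (15): ac, ag, ai, bd, be, bf, cg, ch, ci, de, df, ef, gh, gi, hi
  2-simplices (10): acg, aci, agi, bde, bdf, bef, cgh, chi, def, ghi

so the chain groups are C_0 ≅ Z^9, C_1 ≅ Z^15, C_2 ≅ Z^10.

Boundary ∂_1: C_1 → C_0 is given by ∂[p,q] = [q] − [p].
As a 9×15 matrix over Z this has rank 7, with invariant factors (1,1,1,1,1,1,1).

∂_2: C_2 → C_1 sends each 2-simplex [p,q,r] to [q,r] − [p,r] + [p,q]. For instance
  ∂acg = cg − ag + ac,
  ∂aci = ci − ai + ac.
The resulting 15×10 matrix has rank 8, and its Smith normal form has invariant factors (1,1,1,1,1,1,1,1).

Now H_k = ker ∂_k / im ∂_{k+1}, so:

  H_0: rank C_0 − rank ∂_1 = 9 − 7 = 2, and the invariant factors of ∂_1 are all 1, so H_0 = Z^2.
  H_1: rank ker ∂_1 − rank ∂_2 = (15 − 7) − 8 = 0, and the invariant factors of ∂_2 are all 1, so H_1 = 0.
  H_2: rank ker ∂_2 − rank ∂_3 = (10 − 8) − 0 = 2, and there is no ∂_3, so H_2 = Z^2.

As a check, the Euler characteristic is 9 − 15 + 10 = 4, which agrees with 2 − 0 + 2 = 4.
(K is a triangulation of the disjoint union of the 2-sphere S^2 and the 2-sphere S^2.)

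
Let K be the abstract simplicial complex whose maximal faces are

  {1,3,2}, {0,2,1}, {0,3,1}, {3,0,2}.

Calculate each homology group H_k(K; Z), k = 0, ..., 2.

Take the total order 0 < 1 < 2 < 3 on the vertex set. Then K (dimension 2) consists of the simplices:

  0-simplices (4): [0], [1], [2], [3]
  1-simplices (6): [0,1], [0,2], [0,3], [1,2], [1,3], [2,3]
  2-simplices (4): [0,1,2], [0,1,3], [0,2,3], [1,2,3]

so the chain groups are C_0 ≅ Z^4, C_1 ≅ Z^6, C_2 ≅ Z^4.

The boundary map ∂_1: C_1 → C_0 is given by ∂[p,q] = [q] − [p]. For instance
  ∂[2,3] = [3] − [2].
The 4×6 boundary matrix has rank 3 and Smith normal form diag(1,1,1).

Boundary ∂_2: C_2 → C_1 acts by ∂[p,q,r] = [q,r] − [p,r] + [p,q]. For instance
  ∂[1,2,3] = [2,3] − [1,3] + [1,2],
  ∂[0,2,3] = [2,3] − [0,3] + [0,2].
The resulting 6×4 matrix has rank 3, and its Smith normal form has invariant factors (1,1,1).

From H_k ≅ ker(∂_k) / im(∂_{k+1}) we obtain:

  H_0: rank C_0 − rank ∂_1 = 4 − 3 = 1, and the invariant factors of ∂_1 are all 1, so H_0 ≅ Z.
  H_1: rank ker ∂_1 − rank ∂_2 = (6 − 3) − 3 = 0, and the invariant factors of ∂_2 are all 1, so H_1 ≅ 0.
  H_2: rank ker ∂_2 − rank ∂_3 = (4 − 3) − 0 = 1, and there is no ∂_3, so H_2 ≅ Z.

H_0 = Z,  H_1 = 0,  H_2 = Z.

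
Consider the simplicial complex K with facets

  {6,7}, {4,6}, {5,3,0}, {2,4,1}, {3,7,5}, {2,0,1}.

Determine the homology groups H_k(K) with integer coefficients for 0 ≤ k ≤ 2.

H_0 = Z,  H_1 = Z,  H_2 = 0.

Fix the vertex order 0 < 1 < 2 < 3 < 4 < 5 < 6 < 7 and write every simplex with vertices in increasing order. Then dim K = 2 and the simplices of K are:

  0-simplices (8): [0], [1], [2], [3], [4], [5], [6], [7]
  1-simplices (12): [0,1], [0,2], [0,3], [0,5], [1,2], [1,4], [2,4], [3,5], [3,7], [4,6], [5,7], [6,7]
  2-simplices (4): [0,1,2], [0,3,5], [1,2,4], [3,5,7]

so the chain groups are C_0 ≅ Z^8, C_1 ≅ Z^12, C_2 ≅ Z^4.

Boundary ∂_1: C_1 → C_0 maps an edge to its endpoints' difference, ∂[p,q] = q − p.
This gives a 8×12 integer matrix of rank 7; reducing to Smith normal form yields diagonal entries (1,1,1,1,1,1,1).

Boundary ∂_2: C_2 → C_1 sends each 2-simplex [p,q,r] to [q,r] − [p,r] + [p,q]. For instance
  ∂[1,2,4] = [2,4] − [1,4] + [1,2],
  ∂[0,3,5] = [3,5] − [0,5] + [0,3].
As a 12×4 matrix over Z this has rank 4, with invariant factors (1,1,1,1).

Computing H_k = (kernel of ∂_k) / (image of ∂_{k+1}):

  H_0: rank C_0 − rank ∂_1 = 8 − 7 = 1, and the invariant factors of ∂_1 are all 1, so H_0 ≅ Z.
  H_1: rank ker ∂_1 − rank ∂_2 = (12 − 7) − 4 = 1, and the invariant factors of ∂_2 are all 1, so H_1 ≅ Z.
  H_2: rank ker ∂_2 − rank ∂_3 = (4 − 4) − 0 = 0, and there is no ∂_3, so H_2 ≅ 0.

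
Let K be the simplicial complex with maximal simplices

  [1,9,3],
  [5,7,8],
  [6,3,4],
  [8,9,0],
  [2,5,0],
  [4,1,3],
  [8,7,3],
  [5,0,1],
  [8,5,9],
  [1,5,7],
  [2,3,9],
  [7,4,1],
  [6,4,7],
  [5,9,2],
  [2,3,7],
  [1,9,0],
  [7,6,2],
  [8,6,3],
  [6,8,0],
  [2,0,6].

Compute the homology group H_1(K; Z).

Order the vertices as 0 < 1 < 2 < 3 < 4 < 5 < 6 < 7 < 8 < 9. Listing each simplex with vertices in this order, K has dimension 2 with simplices:

  0-simplices (10): [0], [1], [2], [3], [4], [5], [6], [7], [8], [9]
  1-simplices (30): (30 of them)
  2-simplices (20): (20 of them)

Hence C_0 ≅ Z^10, C_1 ≅ Z^30, C_2 ≅ Z^20.

The boundary map ∂_1: C_1 → C_0 sends each edge [p,q] (with p < q) to q − p. For instance
  ∂[7,8] = [8] − [7].
As a 10×30 matrix over Z this has rank 9, with invariant factors (1,1,1,1,1,1,1,1,1).

∂_2: C_2 → C_1 sends each 2-simplex [p,q,r] to [q,r] − [p,r] + [p,q]. For instance
  ∂[3,7,8] = [7,8] − [3,8] + [3,7],
  ∂[0,2,5] = [2,5] − [0,5] + [0,2].
As a 30×20 matrix over Z this has rank 20, with invariant factors (1,1,1,1,1,1,1,1,1,1,1,1,1,1,1,1,1,1,1,2).

Now H_k = ker ∂_k / im ∂_{k+1}, so:

  H_1: rank ker ∂_1 − rank ∂_2 = (30 − 9) − 20 = 1, and ∂_2 has invariant factor 2 > 1, so H_1 ≅ Z ⊕ Z/2Z.

(K is a triangulation of the Klein bottle.)

H_1 = Z ⊕ Z/2Z.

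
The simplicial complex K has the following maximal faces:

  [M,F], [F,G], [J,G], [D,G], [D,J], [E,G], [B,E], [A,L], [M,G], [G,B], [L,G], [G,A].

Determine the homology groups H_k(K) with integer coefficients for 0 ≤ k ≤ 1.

H_0 ≅ Z,  H_1 ≅ Z^4.

Order the vertices as A < B < D < E < F < G < J < L < M. Listing each simplex with vertices in this order, K has dimension 1 with simplices:

  0-simplices (9): A, B, D, E, F, G, J, L, M
  1-simplices (12): AG, AL, BE, BG, DG, DJ, EG, FG, FM, GJ, GL, GM

giving chain groups C_0 ≅ Z^9, C_1 ≅ Z^12.

Boundary ∂_1: C_1 → C_0 sends each edge [p,q] (with p < q) to q − p. For instance
  ∂DJ = J − D.
This gives a 9×12 integer matrix of rank 8; reducing to Smith normal form yields diagonal entries (1,1,1,1,1,1,1,1).

Now H_k = ker ∂_k / im ∂_{k+1}, so:

  H_0: rank C_0 − rank ∂_1 = 9 − 8 = 1, and the invariant factors of ∂_1 are all 1, so H_0 = Z.
  H_1: rank ker ∂_1 − rank ∂_2 = (12 − 8) − 0 = 4, and there is no ∂_2, so H_1 = Z^4.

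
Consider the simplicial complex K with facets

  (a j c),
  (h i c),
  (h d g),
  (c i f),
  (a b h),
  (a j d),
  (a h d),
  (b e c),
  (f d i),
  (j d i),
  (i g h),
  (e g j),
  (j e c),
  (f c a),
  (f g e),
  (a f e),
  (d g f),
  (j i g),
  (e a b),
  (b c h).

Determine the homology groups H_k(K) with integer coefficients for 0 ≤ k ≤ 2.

H_0 ≅ Z,  H_1 ≅ Z ⊕ Z/2Z,  H_2 = 0.

K has 10 vertices, 30 edges, 20 triangles.
rank ∂_0 = 0, rank ∂_1 = 9 ⇒ b_0 = 10 − 0 − 9 = 1; all invariant factors of ∂_1 are 1 so no torsion. So H_0 ≅ Z.
rank ∂_1 = 9, rank ∂_2 = 20 ⇒ b_1 = 30 − 9 − 20 = 1; ∂_2 has invariant factor(s) [2] giving torsion. So H_1 ≅ Z ⊕ Z/2Z.
rank ∂_2 = 20, rank ∂_3 = 0 ⇒ b_2 = 20 − 20 − 0 = 0. So H_2 ≅ 0.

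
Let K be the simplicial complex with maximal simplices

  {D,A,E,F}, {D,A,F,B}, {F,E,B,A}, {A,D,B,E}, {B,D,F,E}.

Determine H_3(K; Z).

Order the vertices as A < B < D < E < F. Listing each simplex with vertices in this order, K has dimension 3 with simplices:

  0-simplices (5): A, B, D, E, F
  1-simplices (10): AB, AD, AE, AF, BD, BE, BF, DE, DF, EF
  2-simplices (10): ABD, ABE, ABF, ADE, ADF, AEF, BDE, BDF, BEF, DEF
  3-simplices (5): ABDE, ABDF, ABEF, ADEF, BDEF

giving chain groups C_0 ≅ Z^5, C_1 ≅ Z^10, C_2 ≅ Z^10, C_3 ≅ Z^5.

The boundary map ∂_1: C_1 → C_0 maps an edge to its endpoints' difference, ∂[p,q] = q − p.
As a 5×10 matrix over Z this has rank 4, with invariant factors (1,1,1,1).

∂_2: C_2 → C_1 maps a triangle to the signed sum of its edges. For instance
  ∂BDE = DE − BE + BD,
  ∂ABF = BF − AF + AB.
The 10×10 boundary matrix has rank 6 and Smith normal form diag(1,1,1,1,1,1).

∂_3: C_3 → C_2 sends each 3-simplex σ to the alternating sum Σ_i (−1)^i (σ with its i-th vertex removed). For instance
  ∂ABEF = BEF − AEF + ABF − ABE,
  ∂BDEF = DEF − BEF + BDF − BDE.
The resulting 10×5 matrix has rank 4, and its Smith normal form has invariant factors (1,1,1,1).

Reading off H_k = ker ∂_k / im ∂_{k+1}:

  H_3: rank ker ∂_3 − rank ∂_4 = (5 − 4) − 0 = 1, and there is no ∂_4, so H_3 ≅ Z.

H_3 = Z.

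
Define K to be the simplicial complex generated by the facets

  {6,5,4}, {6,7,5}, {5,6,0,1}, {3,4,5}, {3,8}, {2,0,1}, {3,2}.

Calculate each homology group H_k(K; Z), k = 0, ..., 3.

H_0 ≅ Z,  H_1 ≅ Z,  H_2 = 0,  H_3 = 0.

Order the vertices as 0 < 1 < 2 < 3 < 4 < 5 < 6 < 7 < 8. Listing each simplex with vertices in this order, K has dimension 3 with simplices:

  0-simplices (9): [0], [1], [2], [3], [4], [5], [6], [7], [8]
  1-simplices (16): [0,1], [0,2], [0,5], [0,6], [1,2], [1,5], [1,6], [2,3], [3,4], [3,5], [3,8], [4,5], [4,6], [5,6], [5,7], [6,7]
  2-simplices (8): [0,1,2], [0,1,5], [0,1,6], [0,5,6], [1,5,6], [3,4,5], [4,5,6], [5,6,7]
  3-simplices (1): [0,1,5,6]

so the chain groups are C_0 ≅ Z^9, C_1 ≅ Z^16, C_2 ≅ Z^8, C_3 ≅ Z^1.

Boundary ∂_1: C_1 → C_0 is given by ∂[p,q] = [q] − [p].
The resulting 9×16 matrix has rank 8, and its Smith normal form has invariant factors (1,1,1,1,1,1,1,1).

∂_2: C_2 → C_1 maps a triangle to the signed sum of its edges. For instance
  ∂[0,5,6] = [5,6] − [0,6] + [0,5],
  ∂[0,1,6] = [1,6] − [0,6] + [0,1].
As a 16×8 matrix over Z this has rank 7, with invariant factors (1,1,1,1,1,1,1).

The boundary map ∂_3: C_3 → C_2 sends each 3-simplex σ to the alternating sum Σ_i (−1)^i (σ with its i-th vertex removed). For instance
  ∂[0,1,5,6] = [1,5,6] − [0,5,6] + [0,1,6] − [0,1,5].
As a 8×1 matrix over Z this has rank 1, with invariant factors (1).

From H_k ≅ ker(∂_k) / im(∂_{k+1}) we obtain:

  H_0: rank C_0 − rank ∂_1 = 9 − 8 = 1, and the invariant factors of ∂_1 are all 1, so H_0 ≅ Z.
  H_1: rank ker ∂_1 − rank ∂_2 = (16 − 8) − 7 = 1, and the invariant factors of ∂_2 are all 1, so H_1 ≅ Z.
  H_2: rank ker ∂_2 − rank ∂_3 = (8 − 7) − 1 = 0, and the invariant factors of ∂_3 are all 1, so H_2 ≅ 0.
  H_3: rank ker ∂_3 − rank ∂_4 = (1 − 1) − 0 = 0, and there is no ∂_4, so H_3 ≅ 0.

As a check, the Euler characteristic is 9 − 16 + 8 − 1 = 0, which agrees with 1 − 1 + 0 − 0 = 0.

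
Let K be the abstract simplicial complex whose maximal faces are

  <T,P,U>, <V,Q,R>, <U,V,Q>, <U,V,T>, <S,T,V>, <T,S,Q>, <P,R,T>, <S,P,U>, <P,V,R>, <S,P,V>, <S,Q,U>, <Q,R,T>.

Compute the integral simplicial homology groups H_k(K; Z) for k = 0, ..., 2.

H_0 ≅ Z,  H_1 ≅ Z/2Z,  H_2 = 0.

Take the total order P < Q < R < S < T < U < V on the vertex set. Then K (dimension 2) consists of the simplices:

  0-simplices (7): P, Q, R, S, T, U, V
  1-simplices (18): PR, PS, PT, PU, PV, QR, QS, QT, QU, QV, RT, RV, ST, SU, SV, TU, TV, UV
  2-simplices (12): PRT, PRV, PSU, PSV, PTU, QRT, QRV, QST, QSU, QUV, STV, TUV

giving chain groups C_0 ≅ Z^7, C_1 ≅ Z^18, C_2 ≅ Z^12.

∂_1: C_1 → C_0 maps an edge to its endpoints' difference, ∂[p,q] = q − p.
This gives a 7×18 integer matrix of rank 6; reducing to Smith normal form yields diagonal entries (1,1,1,1,1,1).

∂_2: C_2 → C_1 acts by ∂[p,q,r] = [q,r] − [p,r] + [p,q]. For instance
  ∂QUV = UV − QV + QU,
  ∂QRV = RV − QV + QR.
The resulting 18×12 matrix has rank 12, and its Smith normal form has invariant factors (1,1,1,1,1,1,1,1,1,1,1,2).

Now H_k = ker ∂_k / im ∂_{k+1}, so:

  H_0: rank C_0 − rank ∂_1 = 7 − 6 = 1, and the invariant factors of ∂_1 are all 1, so H_0 = Z.
  H_1: rank ker ∂_1 − rank ∂_2 = (18 − 6) − 12 = 0, and ∂_2 has invariant factor 2 > 1, so H_1 = Z/2Z.
  H_2: rank ker ∂_2 − rank ∂_3 = (12 − 12) − 0 = 0, and there is no ∂_3, so H_2 = 0.

As a check, the Euler characteristic is 7 − 18 + 12 = 1, which agrees with 1 − 0 + 0 = 1.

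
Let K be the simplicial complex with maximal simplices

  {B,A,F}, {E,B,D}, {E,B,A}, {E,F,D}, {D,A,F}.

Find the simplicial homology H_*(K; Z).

Order the vertices as A < B < D < E < F. Listing each simplex with vertices in this order, K has dimension 2 with simplices:

  0-simplices (5): A, B, D, E, F
  1-simplices (10): AB, AD, AE, AF, BD, BE, BF, DE, DF, EF
  2-simplices (5): ABE, ABF, ADF, BDE, DEF

so the chain groups are C_0 ≅ Z^5, C_1 ≅ Z^10, C_2 ≅ Z^5.

The boundary map ∂_1: C_1 → C_0 maps an edge to its endpoints' difference, ∂[p,q] = q − p. For instance
  ∂DE = E − D.
This gives a 5×10 integer matrix of rank 4; reducing to Smith normal form yields diagonal entries (1,1,1,1).

The boundary map ∂_2: C_2 → C_1 maps a triangle to the signed sum of its edges. For instance
  ∂ABF = BF − AF + AB,
  ∂DEF = EF − DF + DE.
The 10×5 boundary matrix has rank 5 and Smith normal form diag(1,1,1,1,1).

Now H_k = ker ∂_k / im ∂_{k+1}, so:

  H_0: rank C_0 − rank ∂_1 = 5 − 4 = 1, and the invariant factors of ∂_1 are all 1, so H_0 ≅ Z.
  H_1: rank ker ∂_1 − rank ∂_2 = (10 − 4) − 5 = 1, and the invariant factors of ∂_2 are all 1, so H_1 ≅ Z.
  H_2: rank ker ∂_2 − rank ∂_3 = (5 − 5) − 0 = 0, and there is no ∂_3, so H_2 ≅ 0.

As a check, the Euler characteristic is 5 − 10 + 5 = 0, which agrees with 1 − 1 + 0 = 0.

H_0 ≅ Z,  H_1 ≅ Z,  H_2 = 0.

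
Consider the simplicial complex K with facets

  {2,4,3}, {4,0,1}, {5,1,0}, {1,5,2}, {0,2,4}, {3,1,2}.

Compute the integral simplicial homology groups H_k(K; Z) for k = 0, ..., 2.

K has 6 vertices, 12 edges, 6 triangles.
rank ∂_0 = 0, rank ∂_1 = 5 ⇒ b_0 = 6 − 0 − 5 = 1; all invariant factors of ∂_1 are 1 so no torsion. So H_0 = Z.
rank ∂_1 = 5, rank ∂_2 = 6 ⇒ b_1 = 12 − 5 − 6 = 1; all invariant factors of ∂_2 are 1 so no torsion. So H_1 = Z.
rank ∂_2 = 6, rank ∂_3 = 0 ⇒ b_2 = 6 − 6 − 0 = 0. So H_2 = 0.

H_0 ≅ Z,  H_1 ≅ Z,  H_2 = 0.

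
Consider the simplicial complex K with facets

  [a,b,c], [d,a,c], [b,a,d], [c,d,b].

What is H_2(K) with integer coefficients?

H_2 ≅ Z.

We work with the vertex ordering a < b < c < d. The simplices of K, each written with vertices in increasing order, are:

  0-simplices (4): a, b, c, d
  1-simplices (6): ab, ac, ad, bc, bd, cd
  2-simplices (4): abc, abd, acd, bcd

giving chain groups C_0 ≅ Z^4, C_1 ≅ Z^6, C_2 ≅ Z^4.

∂_1: C_1 → C_0 sends each edge [p,q] (with p < q) to q − p. For instance
  ∂ac = c − a.
This gives a 4×6 integer matrix of rank 3; reducing to Smith normal form yields diagonal entries (1,1,1).

The boundary map ∂_2: C_2 → C_1 acts by ∂[p,q,r] = [q,r] − [p,r] + [p,q]. For instance
  ∂abd = bd − ad + ab,
  ∂acd = cd − ad + ac.
The 6×4 boundary matrix has rank 3 and Smith normal form diag(1,1,1).

Reading off H_k = ker ∂_k / im ∂_{k+1}:

  H_2: rank ker ∂_2 − rank ∂_3 = (4 − 3) − 0 = 1, and there is no ∂_3, so H_2 ≅ Z.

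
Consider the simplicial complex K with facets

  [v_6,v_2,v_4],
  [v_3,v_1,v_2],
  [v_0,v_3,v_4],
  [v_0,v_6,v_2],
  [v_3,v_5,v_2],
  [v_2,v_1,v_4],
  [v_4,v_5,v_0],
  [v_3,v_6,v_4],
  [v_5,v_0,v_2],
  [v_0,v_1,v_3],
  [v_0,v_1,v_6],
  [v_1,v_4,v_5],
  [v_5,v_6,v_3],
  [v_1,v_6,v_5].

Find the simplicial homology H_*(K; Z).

Fix the vertex order v_0 < v_1 < v_2 < v_3 < v_4 < v_5 < v_6 and write every simplex with vertices in increasing order. Then dim K = 2 and the simplices of K are:

  0-simplices (7): [v_0], [v_1], [v_2], [v_3], [v_4], [v_5], [v_6]
  1-simplices (21): (21 of them)
  2-simplices (14): (14 of them)

so the chain groups are C_0 ≅ Z^7, C_1 ≅ Z^21, C_2 ≅ Z^14.

∂_1: C_1 → C_0 maps an edge to its endpoints' difference, ∂[p,q] = q − p.
This gives a 7×21 integer matrix of rank 6; reducing to Smith normal form yields diagonal entries (1,1,1,1,1,1).

Boundary ∂_2: C_2 → C_1 acts by ∂[p,q,r] = [q,r] − [p,r] + [p,q]. For instance
  ∂[v_0,v_1,v_3] = [v_1,v_3] − [v_0,v_3] + [v_0,v_1],
  ∂[v_2,v_4,v_6] = [v_4,v_6] − [v_2,v_6] + [v_2,v_4].
As a 21×14 matrix over Z this has rank 13, with invariant factors (1,1,1,1,1,1,1,1,1,1,1,1,1).

Reading off H_k = ker ∂_k / im ∂_{k+1}:

  H_0: rank C_0 − rank ∂_1 = 7 − 6 = 1, and the invariant factors of ∂_1 are all 1, so H_0 ≅ Z.
  H_1: rank ker ∂_1 − rank ∂_2 = (21 − 6) − 13 = 2, and the invariant factors of ∂_2 are all 1, so H_1 ≅ Z^2.
  H_2: rank ker ∂_2 − rank ∂_3 = (14 − 13) − 0 = 1, and there is no ∂_3, so H_2 ≅ Z.

As a check, the Euler characteristic is 7 − 21 + 14 = 0, which agrees with 1 − 2 + 1 = 0.

H_0 = Z,  H_1 = Z^2,  H_2 = Z.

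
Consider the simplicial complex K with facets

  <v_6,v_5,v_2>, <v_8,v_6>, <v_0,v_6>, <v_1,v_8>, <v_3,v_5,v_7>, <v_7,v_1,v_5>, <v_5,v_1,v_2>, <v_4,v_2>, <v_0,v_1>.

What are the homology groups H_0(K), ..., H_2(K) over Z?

Order the vertices as v_0 < v_1 < v_2 < v_3 < v_4 < v_5 < v_6 < v_7 < v_8. Listing each simplex with vertices in this order, K has dimension 2 with simplices:

  0-simplices (9): [v_0], [v_1], [v_2], [v_3], [v_4], [v_5], [v_6], [v_7], [v_8]
  1-simplices (14): [v_0,v_1], [v_0,v_6], [v_1,v_2], [v_1,v_5], [v_1,v_7], [v_1,v_8], [v_2,v_4], [v_2,v_5], [v_2,v_6], [v_3,v_5], [v_3,v_7], [v_5,v_6], [v_5,v_7], [v_6,v_8]
  2-simplices (4): [v_1,v_2,v_5], [v_1,v_5,v_7], [v_2,v_5,v_6], [v_3,v_5,v_7]

Hence C_0 ≅ Z^9, C_1 ≅ Z^14, C_2 ≅ Z^4.

The boundary map ∂_1: C_1 → C_0 sends each edge [p,q] (with p < q) to q − p. For instance
  ∂[v_6,v_8] = [v_8] − [v_6].
As a 9×14 matrix over Z this has rank 8, with invariant factors (1,1,1,1,1,1,1,1).

The boundary map ∂_2: C_2 → C_1 maps a triangle to the signed sum of its edges. For instance
  ∂[v_3,v_5,v_7] = [v_5,v_7] − [v_3,v_7] + [v_3,v_5],
  ∂[v_1,v_2,v_5] = [v_2,v_5] − [v_1,v_5] + [v_1,v_2].
The 14×4 boundary matrix has rank 4 and Smith normal form diag(1,1,1,1).

Reading off H_k = ker ∂_k / im ∂_{k+1}:

  H_0: rank C_0 − rank ∂_1 = 9 − 8 = 1, and the invariant factors of ∂_1 are all 1, so H_0 ≅ Z.
  H_1: rank ker ∂_1 − rank ∂_2 = (14 − 8) − 4 = 2, and the invariant factors of ∂_2 are all 1, so H_1 ≅ Z^2.
  H_2: rank ker ∂_2 − rank ∂_3 = (4 − 4) − 0 = 0, and there is no ∂_3, so H_2 ≅ 0.

H_0 ≅ Z,  H_1 ≅ Z^2,  H_2 = 0.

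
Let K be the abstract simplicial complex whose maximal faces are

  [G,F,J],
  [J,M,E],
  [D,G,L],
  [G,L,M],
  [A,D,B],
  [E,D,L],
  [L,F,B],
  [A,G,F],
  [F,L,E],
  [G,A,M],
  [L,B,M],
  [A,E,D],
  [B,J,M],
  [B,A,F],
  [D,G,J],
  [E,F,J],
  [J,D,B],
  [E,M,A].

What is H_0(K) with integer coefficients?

Fix the vertex order A < B < D < E < F < G < J < L < M and write every simplex with vertices in increasing order. Then dim K = 2 and the simplices of K are:

  0-simplices (9): A, B, D, E, F, G, J, L, M
  1-simplices (27): AB, AD, AE, AF, AG, AM, BD, BF, BJ, BL, BM, DE, DG, DJ, DL, EF, EJ, EL, EM, FG, FJ, FL, GJ, GL, GM, JM, LM
  2-simplices (18): ABD, ABF, ADE, AEM, AFG, AGM, BDJ, BFL, BJM, BLM, DEL, DGJ, DGL, EFJ, EFL, EJM, FGJ, GLM

giving chain groups C_0 ≅ Z^9, C_1 ≅ Z^27, C_2 ≅ Z^18.

∂_1: C_1 → C_0 sends each edge [p,q] (with p < q) to q − p.
This gives a 9×27 integer matrix of rank 8; reducing to Smith normal form yields diagonal entries (1,1,1,1,1,1,1,1).

The boundary map ∂_2: C_2 → C_1 maps a triangle to the signed sum of its edges. For instance
  ∂EFL = FL − EL + EF,
  ∂DGJ = GJ − DJ + DG.
The resulting 27×18 matrix has rank 17, and its Smith normal form has invariant factors (1,1,1,1,1,1,1,1,1,1,1,1,1,1,1,1,1).

Now H_k = ker ∂_k / im ∂_{k+1}, so:

  H_0: rank C_0 − rank ∂_1 = 9 − 8 = 1, and the invariant factors of ∂_1 are all 1, so H_0 ≅ Z.

(K is a triangulation of the torus T^2.)

H_0 = Z.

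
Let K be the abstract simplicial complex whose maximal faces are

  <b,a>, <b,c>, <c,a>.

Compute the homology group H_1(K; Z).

Order the vertices as a < b < c. Listing each simplex with vertices in this order, K has dimension 1 with simplices:

  0-simplices (3): a, b, c
  1-simplices (3): ab, ac, bc

Hence C_0 ≅ Z^3, C_1 ≅ Z^3.

∂_1: C_1 → C_0 is given by ∂[p,q] = [q] − [p]. For instance
  ∂ac = c − a.
As a 3×3 matrix over Z this has rank 2, with invariant factors (1,1).

Computing H_k = (kernel of ∂_k) / (image of ∂_{k+1}):

  H_1: rank ker ∂_1 − rank ∂_2 = (3 − 2) − 0 = 1, and there is no ∂_2, so H_1 = Z.

(K is a triangulation of the circle S^1.)

H_1 = Z.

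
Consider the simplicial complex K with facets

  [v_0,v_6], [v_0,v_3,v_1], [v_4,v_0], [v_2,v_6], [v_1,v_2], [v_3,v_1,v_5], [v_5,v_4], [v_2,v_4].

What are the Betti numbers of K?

b_0 = 1, b_1 = 3, b_2 = 0.

Take the total order v_0 < v_1 < v_2 < v_3 < v_4 < v_5 < v_6 on the vertex set. Then K (dimension 2) consists of the simplices:

  0-simplices (7): [v_0], [v_1], [v_2], [v_3], [v_4], [v_5], [v_6]
  1-simplices (11): [v_0,v_1], [v_0,v_3], [v_0,v_4], [v_0,v_6], [v_1,v_2], [v_1,v_3], [v_1,v_5], [v_2,v_4], [v_2,v_6], [v_3,v_5], [v_4,v_5]
  2-simplices (2): [v_0,v_1,v_3], [v_1,v_3,v_5]

so the chain groups are C_0 ≅ Z^7, C_1 ≅ Z^11, C_2 ≅ Z^2.

The boundary map ∂_1: C_1 → C_0 maps an edge to its endpoints' difference, ∂[p,q] = q − p. For instance
  ∂[v_2,v_6] = [v_6] − [v_2].
This gives a 7×11 integer matrix of rank 6; reducing to Smith normal form yields diagonal entries (1,1,1,1,1,1).

∂_2: C_2 → C_1 maps a triangle to the signed sum of its edges. For instance
  ∂[v_0,v_1,v_3] = [v_1,v_3] − [v_0,v_3] + [v_0,v_1],
  ∂[v_1,v_3,v_5] = [v_3,v_5] − [v_1,v_5] + [v_1,v_3].
As a 11×2 matrix over Z this has rank 2, with invariant factors (1,1).

Now H_k = ker ∂_k / im ∂_{k+1}, so:

  H_0: rank C_0 − rank ∂_1 = 7 − 6 = 1, and the invariant factors of ∂_1 are all 1, so H_0 ≅ Z.
  H_1: rank ker ∂_1 − rank ∂_2 = (11 − 6) − 2 = 3, and the invariant factors of ∂_2 are all 1, so H_1 ≅ Z^3.
  H_2: rank ker ∂_2 − rank ∂_3 = (2 − 2) − 0 = 0, and there is no ∂_3, so H_2 ≅ 0.

Hence the Betti numbers are b_0 = 1, b_1 = 3, b_2 = 0.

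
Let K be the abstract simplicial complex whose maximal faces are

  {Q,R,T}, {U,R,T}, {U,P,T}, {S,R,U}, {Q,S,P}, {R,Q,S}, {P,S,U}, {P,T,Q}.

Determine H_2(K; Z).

H_2 ≅ Z.

Take the total order P < Q < R < S < T < U on the vertex set. Then K (dimension 2) consists of the simplices:

  0-simplices (6): P, Q, R, S, T, U
  1-simplices (12): PQ, PS, PT, PU, QR, QS, QT, RS, RT, RU, SU, TU
  2-simplices (8): PQS, PQT, PSU, PTU, QRS, QRT, RSU, RTU

Hence C_0 ≅ Z^6, C_1 ≅ Z^12, C_2 ≅ Z^8.

∂_1: C_1 → C_0 maps an edge to its endpoints' difference, ∂[p,q] = q − p. For instance
  ∂QS = S − Q.
As a 6×12 matrix over Z this has rank 5, with invariant factors (1,1,1,1,1).

∂_2: C_2 → C_1 acts by ∂[p,q,r] = [q,r] − [p,r] + [p,q]. For instance
  ∂RSU = SU − RU + RS,
  ∂PQT = QT − PT + PQ.
This gives a 12×8 integer matrix of rank 7; reducing to Smith normal form yields diagonal entries (1,1,1,1,1,1,1).

Computing H_k = (kernel of ∂_k) / (image of ∂_{k+1}):

  H_2: rank ker ∂_2 − rank ∂_3 = (8 − 7) − 0 = 1, and there is no ∂_3, so H_2 = Z.

(K is a triangulation of the 2-sphere S^2.)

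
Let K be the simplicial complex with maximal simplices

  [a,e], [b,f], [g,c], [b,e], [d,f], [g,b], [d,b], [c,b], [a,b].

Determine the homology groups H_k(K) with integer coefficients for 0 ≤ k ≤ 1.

Order the vertices as a < b < c < d < e < f < g. Listing each simplex with vertices in this order, K has dimension 1 with simplices:

  0-simplices (7): a, b, c, d, e, f, g
  1-simplices (9): ab, ae, bc, bd, be, bf, bg, cg, df

Hence C_0 ≅ Z^7, C_1 ≅ Z^9.

∂_1: C_1 → C_0 is given by ∂[p,q] = [q] − [p].
This gives a 7×9 integer matrix of rank 6; reducing to Smith normal form yields diagonal entries (1,1,1,1,1,1).

Now H_k = ker ∂_k / im ∂_{k+1}, so:

  H_0: rank C_0 − rank ∂_1 = 7 − 6 = 1, and the invariant factors of ∂_1 are all 1, so H_0 ≅ Z.
  H_1: rank ker ∂_1 − rank ∂_2 = (9 − 6) − 0 = 3, and there is no ∂_2, so H_1 ≅ Z^3.

H_0 = Z,  H_1 = Z^3.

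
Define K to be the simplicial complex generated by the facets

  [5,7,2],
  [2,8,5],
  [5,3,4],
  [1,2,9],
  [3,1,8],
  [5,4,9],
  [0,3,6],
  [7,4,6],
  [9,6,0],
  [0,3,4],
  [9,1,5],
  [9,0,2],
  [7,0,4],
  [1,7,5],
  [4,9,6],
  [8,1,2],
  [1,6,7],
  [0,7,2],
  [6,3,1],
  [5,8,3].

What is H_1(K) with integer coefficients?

H_1 ≅ Z ⊕ Z/2.

K has 10 vertices, 30 edges, 20 triangles.
rank ∂_1 = 9, rank ∂_2 = 20 ⇒ b_1 = 30 − 9 − 20 = 1; ∂_2 has invariant factor(s) [2] giving torsion. So H_1 ≅ Z ⊕ Z/2.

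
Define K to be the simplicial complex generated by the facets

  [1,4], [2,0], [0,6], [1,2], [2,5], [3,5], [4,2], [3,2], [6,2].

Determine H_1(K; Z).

Take the total order 0 < 1 < 2 < 3 < 4 < 5 < 6 on the vertex set. Then K (dimension 1) consists of the simplices:

  0-simplices (7): [0], [1], [2], [3], [4], [5], [6]
  1-simplices (9): [0,2], [0,6], [1,2], [1,4], [2,3], [2,4], [2,5], [2,6], [3,5]

giving chain groups C_0 ≅ Z^7, C_1 ≅ Z^9.

∂_1: C_1 → C_0 sends each edge [p,q] (with p < q) to q − p.
The resulting 7×9 matrix has rank 6, and its Smith normal form has invariant factors (1,1,1,1,1,1).

Reading off H_k = ker ∂_k / im ∂_{k+1}:

  H_1: rank ker ∂_1 − rank ∂_2 = (9 − 6) − 0 = 3, and there is no ∂_2, so H_1 = Z^3.

H_1 ≅ Z^3.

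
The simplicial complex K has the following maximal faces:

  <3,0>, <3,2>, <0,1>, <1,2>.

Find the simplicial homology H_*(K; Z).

Fix the vertex order 0 < 1 < 2 < 3 and write every simplex with vertices in increasing order. Then dim K = 1 and the simplices of K are:

  0-simplices (4): [0], [1], [2], [3]
  1-simplices (4): [0,1], [0,3], [1,2], [2,3]

so the chain groups are C_0 ≅ Z^4, C_1 ≅ Z^4.

Boundary ∂_1: C_1 → C_0 is given by ∂[p,q] = [q] − [p]. For instance
  ∂[1,2] = [2] − [1].
As a 4×4 matrix over Z this has rank 3, with invariant factors (1,1,1).

Reading off H_k = ker ∂_k / im ∂_{k+1}:

  H_0: rank C_0 − rank ∂_1 = 4 − 3 = 1, and the invariant factors of ∂_1 are all 1, so H_0 ≅ Z.
  H_1: rank ker ∂_1 − rank ∂_2 = (4 − 3) − 0 = 1, and there is no ∂_2, so H_1 ≅ Z.

As a check, the Euler characteristic is 4 − 4 = 0, which agrees with 1 − 1 = 0.

H_0 ≅ Z,  H_1 ≅ Z.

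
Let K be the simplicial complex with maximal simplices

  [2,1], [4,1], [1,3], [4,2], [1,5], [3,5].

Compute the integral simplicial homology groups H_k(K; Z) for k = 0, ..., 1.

Order the vertices as 1 < 2 < 3 < 4 < 5. Listing each simplex with vertices in this order, K has dimension 1 with simplices:

  0-simplices (5): [1], [2], [3], [4], [5]
  1-simplices (6): [1,2], [1,3], [1,4], [1,5], [2,4], [3,5]

Hence C_0 ≅ Z^5, C_1 ≅ Z^6.

The boundary map ∂_1: C_1 → C_0 maps an edge to its endpoints' difference, ∂[p,q] = q − p. For instance
  ∂[1,2] = [2] − [1].
The 5×6 boundary matrix has rank 4 and Smith normal form diag(1,1,1,1).

Now H_k = ker ∂_k / im ∂_{k+1}, so:

  H_0: rank C_0 − rank ∂_1 = 5 − 4 = 1, and the invariant factors of ∂_1 are all 1, so H_0 = Z.
  H_1: rank ker ∂_1 − rank ∂_2 = (6 − 4) − 0 = 2, and there is no ∂_2, so H_1 = Z^2.

H_0 ≅ Z,  H_1 ≅ Z^2.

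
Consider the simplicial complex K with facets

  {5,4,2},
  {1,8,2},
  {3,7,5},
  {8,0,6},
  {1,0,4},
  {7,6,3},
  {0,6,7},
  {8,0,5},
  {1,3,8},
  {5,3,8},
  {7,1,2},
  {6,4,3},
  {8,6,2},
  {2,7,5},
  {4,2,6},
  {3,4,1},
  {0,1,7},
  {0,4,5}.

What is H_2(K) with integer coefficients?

H_2 ≅ Z.

Order the vertices as 0 < 1 < 2 < 3 < 4 < 5 < 6 < 7 < 8. Listing each simplex with vertices in this order, K has dimension 2 with simplices:

  0-simplices (9): [0], [1], [2], [3], [4], [5], [6], [7], [8]
  1-simplices (27): (27 of them)
  2-simplices (18): [0,1,4], [0,1,7], [0,4,5], [0,5,8], [0,6,7], [0,6,8], [1,2,7], [1,2,8], [1,3,4], [1,3,8], [2,4,5], [2,4,6], [2,5,7], [2,6,8], [3,4,6], [3,5,7], [3,5,8], [3,6,7]

giving chain groups C_0 ≅ Z^9, C_1 ≅ Z^27, C_2 ≅ Z^18.

Boundary ∂_1: C_1 → C_0 sends each edge [p,q] (with p < q) to q − p.
The resulting 9×27 matrix has rank 8, and its Smith normal form has invariant factors (1,1,1,1,1,1,1,1).

∂_2: C_2 → C_1 maps a triangle to the signed sum of its edges. For instance
  ∂[1,3,4] = [3,4] − [1,4] + [1,3],
  ∂[3,4,6] = [4,6] − [3,6] + [3,4].
The 27×18 boundary matrix has rank 17 and Smith normal form diag(1,1,1,1,1,1,1,1,1,1,1,1,1,1,1,1,1).

Reading off H_k = ker ∂_k / im ∂_{k+1}:

  H_2: rank ker ∂_2 − rank ∂_3 = (18 − 17) − 0 = 1, and there is no ∂_3, so H_2 = Z.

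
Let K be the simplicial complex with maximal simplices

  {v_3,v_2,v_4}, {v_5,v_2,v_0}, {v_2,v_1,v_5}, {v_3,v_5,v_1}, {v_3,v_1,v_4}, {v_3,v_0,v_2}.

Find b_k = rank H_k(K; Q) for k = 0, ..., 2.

Take the total order v_0 < v_1 < v_2 < v_3 < v_4 < v_5 on the vertex set. Then K (dimension 2) consists of the simplices:

  0-simplices (6): [v_0], [v_1], [v_2], [v_3], [v_4], [v_5]
  1-simplices (12): [v_0,v_2], [v_0,v_3], [v_0,v_5], [v_1,v_2], [v_1,v_3], [v_1,v_4], [v_1,v_5], [v_2,v_3], [v_2,v_4], [v_2,v_5], [v_3,v_4], [v_3,v_5]
  2-simplices (6): [v_0,v_2,v_3], [v_0,v_2,v_5], [v_1,v_2,v_5], [v_1,v_3,v_4], [v_1,v_3,v_5], [v_2,v_3,v_4]

Hence C_0 ≅ Z^6, C_1 ≅ Z^12, C_2 ≅ Z^6.

Boundary ∂_1: C_1 → C_0 is given by ∂[p,q] = [q] − [p]. For instance
  ∂[v_3,v_4] = [v_4] − [v_3].
The resulting 6×12 matrix has rank 5, and its Smith normal form has invariant factors (1,1,1,1,1).

Boundary ∂_2: C_2 → C_1 sends each 2-simplex [p,q,r] to [q,r] − [p,r] + [p,q]. For instance
  ∂[v_2,v_3,v_4] = [v_3,v_4] − [v_2,v_4] + [v_2,v_3],
  ∂[v_1,v_3,v_4] = [v_3,v_4] − [v_1,v_4] + [v_1,v_3].
The resulting 12×6 matrix has rank 6, and its Smith normal form has invariant factors (1,1,1,1,1,1).

From H_k ≅ ker(∂_k) / im(∂_{k+1}) we obtain:

  H_0: rank C_0 − rank ∂_1 = 6 − 5 = 1, and the invariant factors of ∂_1 are all 1, so H_0 = Z.
  H_1: rank ker ∂_1 − rank ∂_2 = (12 − 5) − 6 = 1, and the invariant factors of ∂_2 are all 1, so H_1 = Z.
  H_2: rank ker ∂_2 − rank ∂_3 = (6 − 6) − 0 = 0, and there is no ∂_3, so H_2 = 0.

Hence the Betti numbers are b_0 = 1, b_1 = 1, b_2 = 0.

b_0 = 1, b_1 = 1, b_2 = 0.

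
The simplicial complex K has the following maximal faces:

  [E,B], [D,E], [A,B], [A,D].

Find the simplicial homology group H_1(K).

Take the total order A < B < D < E on the vertex set. Then K (dimension 1) consists of the simplices:

  0-simplices (4): A, B, D, E
  1-simplices (4): AB, AD, BE, DE

Hence C_0 ≅ Z^4, C_1 ≅ Z^4.

Boundary ∂_1: C_1 → C_0 sends each edge [p,q] (with p < q) to q − p. For instance
  ∂DE = E − D.
The resulting 4×4 matrix has rank 3, and its Smith normal form has invariant factors (1,1,1).

From H_k ≅ ker(∂_k) / im(∂_{k+1}) we obtain:

  H_1: rank ker ∂_1 − rank ∂_2 = (4 − 3) − 0 = 1, and there is no ∂_2, so H_1 ≅ Z.

H_1 ≅ Z.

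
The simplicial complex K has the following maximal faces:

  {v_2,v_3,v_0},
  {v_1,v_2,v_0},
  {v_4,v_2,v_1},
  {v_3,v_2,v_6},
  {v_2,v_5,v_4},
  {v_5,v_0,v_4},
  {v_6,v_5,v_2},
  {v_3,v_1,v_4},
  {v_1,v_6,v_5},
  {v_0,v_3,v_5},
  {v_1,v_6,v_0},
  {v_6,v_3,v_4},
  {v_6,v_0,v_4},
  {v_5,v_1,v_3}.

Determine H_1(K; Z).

We work with the vertex ordering v_0 < v_1 < v_2 < v_3 < v_4 < v_5 < v_6. The simplices of K, each written with vertices in increasing order, are:

  0-simplices (7): [v_0], [v_1], [v_2], [v_3], [v_4], [v_5], [v_6]
  1-simplices (21): (21 of them)
  2-simplices (14): (14 of them)

so the chain groups are C_0 ≅ Z^7, C_1 ≅ Z^21, C_2 ≅ Z^14.

The boundary map ∂_1: C_1 → C_0 is given by ∂[p,q] = [q] − [p]. For instance
  ∂[v_2,v_4] = [v_4] − [v_2].
The 7×21 boundary matrix has rank 6 and Smith normal form diag(1,1,1,1,1,1).

The boundary map ∂_2: C_2 → C_1 acts by ∂[p,q,r] = [q,r] − [p,r] + [p,q]. For instance
  ∂[v_0,v_1,v_6] = [v_1,v_6] − [v_0,v_6] + [v_0,v_1],
  ∂[v_0,v_4,v_6] = [v_4,v_6] − [v_0,v_6] + [v_0,v_4].
The resulting 21×14 matrix has rank 13, and its Smith normal form has invariant factors (1,1,1,1,1,1,1,1,1,1,1,1,1).

Reading off H_k = ker ∂_k / im ∂_{k+1}:

  H_1: rank ker ∂_1 − rank ∂_2 = (21 − 6) − 13 = 2, and the invariant factors of ∂_2 are all 1, so H_1 = Z^2.

H_1 ≅ Z^2.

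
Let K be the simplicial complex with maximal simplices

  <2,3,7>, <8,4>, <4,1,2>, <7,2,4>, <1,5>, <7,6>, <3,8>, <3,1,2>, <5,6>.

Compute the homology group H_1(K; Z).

Order the vertices as 1 < 2 < 3 < 4 < 5 < 6 < 7 < 8. Listing each simplex with vertices in this order, K has dimension 2 with simplices:

  0-simplices (8): [1], [2], [3], [4], [5], [6], [7], [8]
  1-simplices (13): [1,2], [1,3], [1,4], [1,5], [2,3], [2,4], [2,7], [3,7], [3,8], [4,7], [4,8], [5,6], [6,7]
  2-simplices (4): [1,2,3], [1,2,4], [2,3,7], [2,4,7]

giving chain groups C_0 ≅ Z^8, C_1 ≅ Z^13, C_2 ≅ Z^4.

Boundary ∂_1: C_1 → C_0 sends each edge [p,q] (with p < q) to q − p. For instance
  ∂[1,3] = [3] − [1].
As a 8×13 matrix over Z this has rank 7, with invariant factors (1,1,1,1,1,1,1).

∂_2: C_2 → C_1 sends each 2-simplex [p,q,r] to [q,r] − [p,r] + [p,q]. For instance
  ∂[1,2,4] = [2,4] − [1,4] + [1,2],
  ∂[1,2,3] = [2,3] − [1,3] + [1,2].
The 13×4 boundary matrix has rank 4 and Smith normal form diag(1,1,1,1).

Now H_k = ker ∂_k / im ∂_{k+1}, so:

  H_1: rank ker ∂_1 − rank ∂_2 = (13 − 7) − 4 = 2, and the invariant factors of ∂_2 are all 1, so H_1 = Z^2.

H_1 = Z^2.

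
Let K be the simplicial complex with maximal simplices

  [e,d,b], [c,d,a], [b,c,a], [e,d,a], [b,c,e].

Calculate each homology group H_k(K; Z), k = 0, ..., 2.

H_0 ≅ Z,  H_1 ≅ Z,  H_2 = 0.

Order the vertices as a < b < c < d < e. Listing each simplex with vertices in this order, K has dimension 2 with simplices:

  0-simplices (5): a, b, c, d, e
  1-simplices (10): ab, ac, ad, ae, bc, bd, be, cd, ce, de
  2-simplices (5): abc, acd, ade, bce, bde

Hence C_0 ≅ Z^5, C_1 ≅ Z^10, C_2 ≅ Z^5.

∂_1: C_1 → C_0 maps an edge to its endpoints' difference, ∂[p,q] = q − p. For instance
  ∂de = e − d.
The resulting 5×10 matrix has rank 4, and its Smith normal form has invariant factors (1,1,1,1).

The boundary map ∂_2: C_2 → C_1 maps a triangle to the signed sum of its edges. For instance
  ∂bce = ce − be + bc,
  ∂bde = de − be + bd.
As a 10×5 matrix over Z this has rank 5, with invariant factors (1,1,1,1,1).

Now H_k = ker ∂_k / im ∂_{k+1}, so:

  H_0: rank C_0 − rank ∂_1 = 5 − 4 = 1, and the invariant factors of ∂_1 are all 1, so H_0 ≅ Z.
  H_1: rank ker ∂_1 − rank ∂_2 = (10 − 4) − 5 = 1, and the invariant factors of ∂_2 are all 1, so H_1 ≅ Z.
  H_2: rank ker ∂_2 − rank ∂_3 = (5 − 5) − 0 = 0, and there is no ∂_3, so H_2 ≅ 0.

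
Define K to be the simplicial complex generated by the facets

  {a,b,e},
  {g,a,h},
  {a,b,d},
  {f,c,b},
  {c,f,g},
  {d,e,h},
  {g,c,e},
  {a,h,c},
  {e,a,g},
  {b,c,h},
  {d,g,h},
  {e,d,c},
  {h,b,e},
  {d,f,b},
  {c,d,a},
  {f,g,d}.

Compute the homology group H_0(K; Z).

H_0 = Z.

Fix the vertex order a < b < c < d < e < f < g < h and write every simplex with vertices in increasing order. Then dim K = 2 and the simplices of K are:

  0-simplices (8): a, b, c, d, e, f, g, h
  1-simplices (24): ab, ac, ad, ae, ag, ah, bc, bd, be, bf, bh, cd, ce, cf, cg, ch, de, df, dg, dh, eg, eh, fg, gh
  2-simplices (16): abd, abe, acd, ach, aeg, agh, bcf, bch, bdf, beh, cde, ceg, cfg, deh, dfg, dgh

so the chain groups are C_0 ≅ Z^8, C_1 ≅ Z^24, C_2 ≅ Z^16.

Boundary ∂_1: C_1 → C_0 is given by ∂[p,q] = [q] − [p].
The resulting 8×24 matrix has rank 7, and its Smith normal form has invariant factors (1,1,1,1,1,1,1).

Boundary ∂_2: C_2 → C_1 maps a triangle to the signed sum of its edges. For instance
  ∂cde = de − ce + cd,
  ∂bch = ch − bh + bc.
As a 24×16 matrix over Z this has rank 15, with invariant factors (1,1,1,1,1,1,1,1,1,1,1,1,1,1,1).

Computing H_k = (kernel of ∂_k) / (image of ∂_{k+1}):

  H_0: rank C_0 − rank ∂_1 = 8 − 7 = 1, and the invariant factors of ∂_1 are all 1, so H_0 = Z.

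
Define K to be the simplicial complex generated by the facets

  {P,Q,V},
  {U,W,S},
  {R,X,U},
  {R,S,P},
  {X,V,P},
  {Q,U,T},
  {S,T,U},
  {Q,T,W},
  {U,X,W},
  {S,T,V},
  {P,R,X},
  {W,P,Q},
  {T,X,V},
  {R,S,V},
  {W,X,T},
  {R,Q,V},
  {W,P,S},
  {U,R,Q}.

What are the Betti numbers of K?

Take the total order P < Q < R < S < T < U < V < W < X on the vertex set. Then K (dimension 2) consists of the simplices:

  0-simplices (9): P, Q, R, S, T, U, V, W, X
  1-simplices (27): PQ, PR, PS, PV, PW, PX, QR, QT, QU, QV, QW, RS, RU, RV, RX, ST, SU, SV, SW, TU, TV, TW, TX, UW, UX, VX, WX
  2-simplices (18): PQV, PQW, PRS, PRX, PSW, PVX, QRU, QRV, QTU, QTW, RSV, RUX, STU, STV, SUW, TVX, TWX, UWX

so the chain groups are C_0 ≅ Z^9, C_1 ≅ Z^27, C_2 ≅ Z^18.

Boundary ∂_1: C_1 → C_0 maps an edge to its endpoints' difference, ∂[p,q] = q − p.
The 9×27 boundary matrix has rank 8 and Smith normal form diag(1,1,1,1,1,1,1,1).

Boundary ∂_2: C_2 → C_1 maps a triangle to the signed sum of its edges. For instance
  ∂PQV = QV − PV + PQ,
  ∂QRV = RV − QV + QR.
This gives a 27×18 integer matrix of rank 18; reducing to Smith normal form yields diagonal entries (1,1,1,1,1,1,1,1,1,1,1,1,1,1,1,1,1,2).

Computing H_k = (kernel of ∂_k) / (image of ∂_{k+1}):

  H_0: rank C_0 − rank ∂_1 = 9 − 8 = 1, and the invariant factors of ∂_1 are all 1, so H_0 ≅ Z.
  H_1: rank ker ∂_1 − rank ∂_2 = (27 − 8) − 18 = 1, and ∂_2 has invariant factor 2 > 1, so H_1 ≅ Z ⊕ Z/2Z.
  H_2: rank ker ∂_2 − rank ∂_3 = (18 − 18) − 0 = 0, and there is no ∂_3, so H_2 ≅ 0.

As a check, the Euler characteristic is 9 − 27 + 18 = 0, which agrees with 1 − 1 + 0 = 0.

Hence the Betti numbers are b_0 = 1, b_1 = 1, b_2 = 0.

b_0 = 1, b_1 = 1, b_2 = 0.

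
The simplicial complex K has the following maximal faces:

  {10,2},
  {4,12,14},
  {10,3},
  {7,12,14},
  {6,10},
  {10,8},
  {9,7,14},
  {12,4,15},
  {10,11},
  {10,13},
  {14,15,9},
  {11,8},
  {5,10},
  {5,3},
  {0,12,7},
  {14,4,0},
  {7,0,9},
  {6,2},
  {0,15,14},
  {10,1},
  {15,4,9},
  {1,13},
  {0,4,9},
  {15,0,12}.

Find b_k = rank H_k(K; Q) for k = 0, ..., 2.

Order the vertices as 0 < 1 < 2 < 3 < 4 < 5 < 6 < 7 < 8 < 9 < 10 < 11 < 12 < 13 < 14 < 15. Listing each simplex with vertices in this order, K has dimension 2 with simplices:

  0-simplices (16): [0], [1], [2], [3], [4], [5], [6], [7], [8], [9], [10], [11], [12], [13], [14], [15]
  1-simplices (30): (30 of them)
  2-simplices (12): [0,4,9], [0,4,14], [0,7,9], [0,7,12], [0,12,15], [0,14,15], [4,9,15], [4,12,14], [4,12,15], [7,9,14], [7,12,14], [9,14,15]

Hence C_0 ≅ Z^16, C_1 ≅ Z^30, C_2 ≅ Z^12.

∂_1: C_1 → C_0 is given by ∂[p,q] = [q] − [p]. For instance
  ∂[0,12] = [12] − [0].
The resulting 16×30 matrix has rank 14, and its Smith normal form has invariant factors (1,1,1,1,1,1,1,1,1,1,1,1,1,1).

∂_2: C_2 → C_1 acts by ∂[p,q,r] = [q,r] − [p,r] + [p,q]. For instance
  ∂[7,12,14] = [12,14] − [7,14] + [7,12],
  ∂[4,12,14] = [12,14] − [4,14] + [4,12].
As a 30×12 matrix over Z this has rank 12, with invariant factors (1,1,1,1,1,1,1,1,1,1,1,2).

Now H_k = ker ∂_k / im ∂_{k+1}, so:

  H_0: rank C_0 − rank ∂_1 = 16 − 14 = 2, and the invariant factors of ∂_1 are all 1, so H_0 ≅ Z^2.
  H_1: rank ker ∂_1 − rank ∂_2 = (30 − 14) − 12 = 4, and ∂_2 has invariant factor 2 > 1, so H_1 ≅ Z^4 ⊕ Z/2.
  H_2: rank ker ∂_2 − rank ∂_3 = (12 − 12) − 0 = 0, and there is no ∂_3, so H_2 ≅ 0.

(K is a triangulation of the disjoint union of a wedge of 4 circles and the real projective plane RP^2.)

Hence the Betti numbers are b_0 = 2, b_1 = 4, b_2 = 0.

b_0 = 2, b_1 = 4, b_2 = 0.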